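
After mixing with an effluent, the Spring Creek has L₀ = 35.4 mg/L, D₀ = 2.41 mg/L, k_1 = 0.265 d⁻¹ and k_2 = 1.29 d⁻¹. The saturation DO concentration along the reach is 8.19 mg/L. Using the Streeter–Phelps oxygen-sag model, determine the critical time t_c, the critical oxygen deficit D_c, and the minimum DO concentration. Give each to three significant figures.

t_c ≈ 1.25 d; D_c ≈ 5.23 mg/L; min DO ≈ 2.96 mg/L

t_c = [1/(k_2−k_1)] ln[(k_2/k_1)(1 − D₀(k_2−k_1)/(k_1 L₀))]
= [1/(1.29−0.265)] ln[(1.29/0.265)(1 − 2.41×1.025/(0.265×35.4))]
= (1/1.025) ln[4.868 × 0.7367] = 0.9756 × ln(3.586) = 0.9756 × 1.277 = 1.246 d.
D_c = (k_1/k_2) L₀ e^(−k_1 t_c) = (0.265/1.29) × 35.4 × e^(−0.265×1.246) = 0.2054 × 35.4 × 0.7188 = 5.227 mg/L.
Minimum DO = C_s − D_c = 8.19 − 5.227 = 2.963 mg/L.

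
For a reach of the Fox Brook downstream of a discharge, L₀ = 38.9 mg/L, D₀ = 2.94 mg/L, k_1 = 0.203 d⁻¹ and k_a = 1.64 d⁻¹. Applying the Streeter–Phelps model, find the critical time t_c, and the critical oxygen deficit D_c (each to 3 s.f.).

With k_a/k_1 = 8.079 and 1 − D₀(k_a−k_1)/(k_1 L₀) = 0.4650,
t_c = ln(8.079 × 0.4650) / (1.64 − 0.203) = ln(3.757) / 1.437 = 1.324/1.437 = 0.9210 d.
L(t_c) = L₀ e^(−k_1 t_c) = 38.9 × 0.8295 = 32.27 mg/L, and at the critical point k_a D_c = k_1 L, so D_c = (0.203/1.64) × 32.27 = 3.994 mg/L.

t_c ≈ 0.921 d; D_c ≈ 3.99 mg/L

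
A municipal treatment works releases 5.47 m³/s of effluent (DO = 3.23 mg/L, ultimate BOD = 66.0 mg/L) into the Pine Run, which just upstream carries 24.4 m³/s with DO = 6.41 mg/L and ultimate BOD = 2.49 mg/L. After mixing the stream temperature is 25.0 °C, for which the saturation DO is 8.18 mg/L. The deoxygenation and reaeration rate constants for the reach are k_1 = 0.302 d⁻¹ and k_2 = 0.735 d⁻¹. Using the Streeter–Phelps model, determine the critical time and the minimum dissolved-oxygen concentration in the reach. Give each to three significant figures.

Mixed DO = (24.4×6.41 + 5.47×3.23)/(24.4+5.47) = 174.1/29.87 = 5.828 mg/L.
Mixed L₀ = (24.4×2.49 + 5.47×66.0)/(29.87) = 421.8/29.87 = 14.12 mg/L.
Initial deficit D₀ = C_s − DO₀ = 8.18 − 5.828 = 2.352 mg/L.
t_c = (1/0.4330) ln[(0.735/0.302)(1 − 2.352×0.4330/(0.302×14.12))] = 2.309 × ln(1.852) = 1.424 d.
D_c = (0.302/0.735) × 14.12 × e^(−0.302×1.424) = 0.4109 × 14.12 × 0.6505 = 3.774 mg/L.
Minimum DO = 8.18 − 3.774 = 4.406 mg/L.

t_c ≈ 1.42 d; minimum DO ≈ 4.41 mg/L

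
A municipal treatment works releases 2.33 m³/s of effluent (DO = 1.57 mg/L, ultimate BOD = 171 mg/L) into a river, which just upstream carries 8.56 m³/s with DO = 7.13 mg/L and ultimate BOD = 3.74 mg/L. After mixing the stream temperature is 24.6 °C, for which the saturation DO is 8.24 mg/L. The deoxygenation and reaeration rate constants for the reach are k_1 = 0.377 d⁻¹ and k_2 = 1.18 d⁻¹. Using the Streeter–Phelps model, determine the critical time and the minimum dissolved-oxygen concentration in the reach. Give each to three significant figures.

Mixed DO = (8.56×7.13 + 2.33×1.57)/(8.56+2.33) = 64.69/10.89 = 5.940 mg/L.
Mixed L₀ = (8.56×3.74 + 2.33×171)/(10.89) = 430.4/10.89 = 39.53 mg/L.
Initial deficit D₀ = C_s − DO₀ = 8.24 − 5.940 = 2.300 mg/L.
t_c = (1/0.8030) ln[(1.18/0.377)(1 − 2.300×0.8030/(0.377×39.53))] = 1.245 × ln(2.742) = 1.256 d.
D_c = (0.377/1.18) × 39.53 × e^(−0.377×1.256) = 0.3195 × 39.53 × 0.6228 = 7.865 mg/L.
Minimum DO = 8.24 − 7.865 = 0.3755 mg/L.

t_c ≈ 1.26 d; minimum DO ≈ 0.375 mg/L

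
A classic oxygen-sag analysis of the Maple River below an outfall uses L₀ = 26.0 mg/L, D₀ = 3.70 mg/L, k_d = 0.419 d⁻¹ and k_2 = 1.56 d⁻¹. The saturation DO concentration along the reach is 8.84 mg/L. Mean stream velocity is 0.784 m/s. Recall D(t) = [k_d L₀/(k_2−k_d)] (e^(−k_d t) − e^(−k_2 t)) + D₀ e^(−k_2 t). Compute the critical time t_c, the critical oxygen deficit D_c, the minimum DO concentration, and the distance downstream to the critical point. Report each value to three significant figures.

At the critical point dD/dt = 0, so k_d L₀ e^(−k_d t) = k_2 D. Substituting D(t) from the Streeter–Phelps equation and solving for t gives
t_c = ln[(k_2/k_d)(1 − D₀(k_2−k_d)/(k_d L₀))] / (k_2−k_d).
Here k_2−k_d = 1.141 d⁻¹ and 1 − D₀(k_2−k_d)/(k_d L₀) = 1 − 3.70×1.141/(0.419×26.0) = 0.6125, so
t_c = ln(3.723 × 0.6125) / 1.141 = 0.8243 / 1.141 = 0.7225 d.
L(t_c) = L₀ e^(−k_d t_c) = 26.0 × 0.7388 = 19.21 mg/L, and at the critical point k_2 D_c = k_d L, so D_c = (0.419/1.56) × 19.21 = 5.159 mg/L.
Minimum DO = C_s − D_c = 8.84 − 5.159 = 3.681 mg/L.
x_c = v t_c = 0.784 m/s × 0.7225 d × 86400 s/d = 48940 m ≈ 48.9 km.

t_c ≈ 0.722 d; D_c ≈ 5.16 mg/L; min DO ≈ 3.68 mg/L; x_c ≈ 48.9 km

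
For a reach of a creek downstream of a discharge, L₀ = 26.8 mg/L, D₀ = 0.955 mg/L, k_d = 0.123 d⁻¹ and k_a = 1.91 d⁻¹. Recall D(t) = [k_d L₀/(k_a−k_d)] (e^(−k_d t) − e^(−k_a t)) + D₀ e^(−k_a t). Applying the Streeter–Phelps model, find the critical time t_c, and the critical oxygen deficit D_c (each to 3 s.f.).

t_c = [1/(k_a−k_d)] ln[(k_a/k_d)(1 − D₀(k_a−k_d)/(k_d L₀))]
= [1/(1.91−0.123)] ln[(1.91/0.123)(1 − 0.955×1.787/(0.123×26.8))]
= (1/1.787) ln[15.53 × 0.4823] = 0.5596 × ln(7.489) = 0.5596 × 2.013 = 1.127 d.
D_c = (k_d/k_a) L₀ e^(−k_d t_c) = (0.123/1.91) × 26.8 × e^(−0.123×1.127) = 0.06440 × 26.8 × 0.8706 = 1.503 mg/L.

t_c ≈ 1.13 d; D_c ≈ 1.50 mg/L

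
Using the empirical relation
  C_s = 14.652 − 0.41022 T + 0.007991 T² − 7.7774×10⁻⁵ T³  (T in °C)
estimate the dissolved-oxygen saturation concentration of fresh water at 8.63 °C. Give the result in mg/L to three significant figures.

C_s ≈ 11.7 mg/L

C_s = 14.652 − 0.41022×8.63 + 0.007991×8.63² − 7.7774×10⁻⁵×8.63³ = 11.66 mg/L.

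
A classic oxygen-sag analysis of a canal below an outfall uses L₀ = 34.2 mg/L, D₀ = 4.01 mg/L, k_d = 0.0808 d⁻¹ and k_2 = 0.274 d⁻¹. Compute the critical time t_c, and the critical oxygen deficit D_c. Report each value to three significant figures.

t_c ≈ 4.62 d; D_c ≈ 6.94 mg/L

At the critical point dD/dt = 0, so k_d L₀ e^(−k_d t) = k_2 D. Substituting D(t) from the Streeter–Phelps equation and solving for t gives
t_c = ln[(k_2/k_d)(1 − D₀(k_2−k_d)/(k_d L₀))] / (k_2−k_d).
Here k_2−k_d = 0.1932 d⁻¹ and 1 − D₀(k_2−k_d)/(k_d L₀) = 1 − 4.01×0.1932/(0.0808×34.2) = 0.7196, so
t_c = ln(3.391 × 0.7196) / 0.1932 = 0.8921 / 0.1932 = 4.618 d.
D_c = (k_d/k_2) L₀ e^(−k_d t_c) = (0.0808/0.274) × 34.2 × e^(−0.0808×4.618) = 0.2949 × 34.2 × 0.6886 = 6.945 mg/L.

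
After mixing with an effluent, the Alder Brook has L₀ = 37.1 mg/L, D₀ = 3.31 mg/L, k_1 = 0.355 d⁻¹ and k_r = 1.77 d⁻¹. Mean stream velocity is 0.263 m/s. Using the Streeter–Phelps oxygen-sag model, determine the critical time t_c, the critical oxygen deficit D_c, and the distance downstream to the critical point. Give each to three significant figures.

t_c = [1/(k_r−k_1)] ln[(k_r/k_1)(1 − D₀(k_r−k_1)/(k_1 L₀))]
= [1/(1.77−0.355)] ln[(1.77/0.355)(1 − 3.31×1.415/(0.355×37.1))]
= (1/1.415) ln[4.986 × 0.6444] = 0.7067 × ln(3.213) = 0.7067 × 1.167 = 0.8248 d.
D_c = (k_1/k_r) L₀ e^(−k_1 t_c) = (0.355/1.77) × 37.1 × e^(−0.355×0.8248) = 0.2006 × 37.1 × 0.7462 = 5.552 mg/L.
x_c = v t_c = 0.263 m/s × 0.8248 d × 86400 s/d = 18740 m ≈ 18.7 km.

t_c ≈ 0.825 d; D_c ≈ 5.55 mg/L; x_c ≈ 18.7 km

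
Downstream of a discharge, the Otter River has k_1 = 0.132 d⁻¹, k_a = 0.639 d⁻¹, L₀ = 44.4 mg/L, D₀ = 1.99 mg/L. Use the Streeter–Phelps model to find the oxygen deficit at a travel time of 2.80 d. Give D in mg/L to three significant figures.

D ≈ 6.39 mg/L

k_1 L₀/(k_a−k_1) = 0.132×44.4/(0.639−0.132) = 5.861/0.5070 = 11.56 mg/L.
e^(−k_1 t) = e^(−0.132×2.800) = 0.6910; e^(−k_a t) = e^(−0.639×2.800) = 0.1671.
D = 11.56 × (0.6910 − 0.1671) + 1.99 × 0.1671 = 6.056 + 0.3325 = 6.389 mg/L.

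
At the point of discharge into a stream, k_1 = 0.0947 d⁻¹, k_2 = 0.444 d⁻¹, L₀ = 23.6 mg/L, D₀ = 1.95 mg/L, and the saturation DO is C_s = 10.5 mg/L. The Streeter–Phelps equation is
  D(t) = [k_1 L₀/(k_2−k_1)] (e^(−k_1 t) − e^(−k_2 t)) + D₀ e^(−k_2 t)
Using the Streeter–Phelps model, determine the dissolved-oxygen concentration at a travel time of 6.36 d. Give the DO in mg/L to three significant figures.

DO ≈ 7.26 mg/L

k_1 L₀/(k_2−k_1) = 0.0947×23.6/(0.444−0.0947) = 2.235/0.3493 = 6.398 mg/L.
e^(−k_1 t) = e^(−0.0947×6.360) = 0.5476; e^(−k_2 t) = e^(−0.444×6.360) = 0.05938.
D = 6.398 × (0.5476 − 0.05938) + 1.95 × 0.05938 = 3.123 + 0.1158 = 3.239 mg/L.
DO = C_s − D = 10.5 − 3.239 = 7.261 mg/L.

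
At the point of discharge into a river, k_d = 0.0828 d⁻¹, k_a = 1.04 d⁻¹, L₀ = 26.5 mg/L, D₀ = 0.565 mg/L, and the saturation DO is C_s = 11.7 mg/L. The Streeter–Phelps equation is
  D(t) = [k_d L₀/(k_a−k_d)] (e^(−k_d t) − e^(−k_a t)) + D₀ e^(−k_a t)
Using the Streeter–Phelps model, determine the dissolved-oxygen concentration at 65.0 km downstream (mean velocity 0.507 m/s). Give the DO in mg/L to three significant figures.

Travel time t = x/v = 65.0 km / (0.507 m/s) = 65000 m / 0.507 m/s = 128200 s = 1.484 d.
k_d L₀/(k_a−k_d) = 0.0828×26.5/(1.04−0.0828) = 2.194/0.9572 = 2.292 mg/L.
e^(−k_d t) = e^(−0.0828×1.484) = 0.8844; e^(−k_a t) = e^(−1.04×1.484) = 0.2137.
D = 2.292 × (0.8844 − 0.2137) + 0.565 × 0.2137 = 1.537 + 0.1207 = 1.658 mg/L.
DO = C_s − D = 11.7 − 1.658 = 10.04 mg/L.

DO ≈ 10.0 mg/L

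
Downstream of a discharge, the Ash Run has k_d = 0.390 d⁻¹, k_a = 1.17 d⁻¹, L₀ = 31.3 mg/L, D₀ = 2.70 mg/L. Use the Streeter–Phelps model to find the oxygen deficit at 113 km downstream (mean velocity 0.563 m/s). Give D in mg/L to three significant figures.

Travel time t = x/v = 113 km / (0.563 m/s) = 113000 m / 0.563 m/s = 200700 s = 2.323 d.
k_d L₀/(k_a−k_d) = 0.390×31.3/(1.17−0.390) = 12.21/0.7800 = 15.65 mg/L.
e^(−k_d t) = e^(−0.390×2.323) = 0.4041; e^(−k_a t) = e^(−1.17×2.323) = 0.06601.
D = 15.65 × (0.4041 − 0.06601) + 2.70 × 0.06601 = 5.292 + 0.1782 = 5.470 mg/L.

D ≈ 5.47 mg/L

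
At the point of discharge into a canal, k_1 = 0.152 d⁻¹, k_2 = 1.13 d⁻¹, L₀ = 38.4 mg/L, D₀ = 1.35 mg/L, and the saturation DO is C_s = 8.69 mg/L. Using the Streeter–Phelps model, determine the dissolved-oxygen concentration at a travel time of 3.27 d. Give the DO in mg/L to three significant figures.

DO ≈ 5.17 mg/L

k_1 L₀/(k_2−k_1) = 0.152×38.4/(1.13−0.152) = 5.837/0.9780 = 5.968 mg/L.
e^(−k_1 t) = e^(−0.152×3.270) = 0.6083; e^(−k_2 t) = e^(−1.13×3.270) = 0.02484.
D = 5.968 × (0.6083 − 0.02484) + 1.35 × 0.02484 = 3.482 + 0.03354 = 3.516 mg/L.
DO = C_s − D = 8.69 − 3.516 = 5.174 mg/L.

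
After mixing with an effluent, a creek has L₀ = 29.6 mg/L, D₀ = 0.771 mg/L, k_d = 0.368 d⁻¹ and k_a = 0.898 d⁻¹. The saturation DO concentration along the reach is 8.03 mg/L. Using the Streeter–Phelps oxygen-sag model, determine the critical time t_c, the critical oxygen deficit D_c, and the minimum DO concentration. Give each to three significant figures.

t_c ≈ 1.61 d; D_c ≈ 6.70 mg/L; min DO ≈ 1.33 mg/L

At the critical point dD/dt = 0, so k_d L₀ e^(−k_d t) = k_a D. Substituting D(t) from the Streeter–Phelps equation and solving for t gives
t_c = ln[(k_a/k_d)(1 − D₀(k_a−k_d)/(k_d L₀))] / (k_a−k_d).
Here k_a−k_d = 0.5300 d⁻¹ and 1 − D₀(k_a−k_d)/(k_d L₀) = 1 − 0.771×0.5300/(0.368×29.6) = 0.9625, so
t_c = ln(2.440 × 0.9625) / 0.5300 = 0.8539 / 0.5300 = 1.611 d.
D_c = (k_d/k_a) L₀ e^(−k_d t_c) = (0.368/0.898) × 29.6 × e^(−0.368×1.611) = 0.4098 × 29.6 × 0.5527 = 6.705 mg/L.
Minimum DO = C_s − D_c = 8.03 − 6.705 = 1.325 mg/L.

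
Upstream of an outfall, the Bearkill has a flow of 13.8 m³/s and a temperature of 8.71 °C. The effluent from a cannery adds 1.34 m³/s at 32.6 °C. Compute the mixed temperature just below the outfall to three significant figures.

10.8 °C

Flow-weighted mixing: C = (Q_r C_r + Q_w C_w)/(Q_r + Q_w)
= (13.8×8.71 + 1.34×32.6)/(13.8 + 1.34) = 163.9/15.14 = 10.82 °C.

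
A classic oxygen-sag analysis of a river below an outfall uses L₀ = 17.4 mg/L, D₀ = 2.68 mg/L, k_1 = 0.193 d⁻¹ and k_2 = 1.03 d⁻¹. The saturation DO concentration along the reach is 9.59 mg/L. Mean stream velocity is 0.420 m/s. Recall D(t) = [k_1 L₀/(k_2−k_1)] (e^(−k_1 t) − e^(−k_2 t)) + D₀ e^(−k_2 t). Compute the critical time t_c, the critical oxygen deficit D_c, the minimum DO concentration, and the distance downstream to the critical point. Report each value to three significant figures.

t_c ≈ 0.684 d; D_c ≈ 2.86 mg/L; min DO ≈ 6.73 mg/L; x_c ≈ 24.8 km

With k_2/k_1 = 5.337 and 1 − D₀(k_2−k_1)/(k_1 L₀) = 0.3320,
t_c = ln(5.337 × 0.3320) / (1.03 − 0.193) = ln(1.772) / 0.8370 = 0.5721/0.8370 = 0.6835 d.
L(t_c) = L₀ e^(−k_1 t_c) = 17.4 × 0.8764 = 15.25 mg/L, and at the critical point k_2 D_c = k_1 L, so D_c = (0.193/1.03) × 15.25 = 2.857 mg/L.
Minimum DO = C_s − D_c = 9.59 − 2.857 = 6.733 mg/L.
x_c = v t_c = 0.420 m/s × 0.6835 d × 86400 s/d = 24800 m ≈ 24.8 km.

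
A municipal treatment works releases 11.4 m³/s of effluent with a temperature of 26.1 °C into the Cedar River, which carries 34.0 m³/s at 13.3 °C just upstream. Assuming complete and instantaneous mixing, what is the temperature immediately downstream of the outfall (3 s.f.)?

Flow-weighted mixing: C = (Q_r C_r + Q_w C_w)/(Q_r + Q_w)
= (34.0×13.3 + 11.4×26.1)/(34.0 + 11.4) = 749.7/45.40 = 16.51 °C.

16.5 °C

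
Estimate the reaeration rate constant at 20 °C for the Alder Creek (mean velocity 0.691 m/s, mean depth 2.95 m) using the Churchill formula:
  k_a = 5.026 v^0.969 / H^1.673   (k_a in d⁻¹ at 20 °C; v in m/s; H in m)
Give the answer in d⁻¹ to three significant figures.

k_a ≈ 0.575 d⁻¹

k_a = 5.026 × 0.691^0.969 / 2.95^1.673 = 5.026 × 0.6990 / 6.110 = 0.5750 d⁻¹.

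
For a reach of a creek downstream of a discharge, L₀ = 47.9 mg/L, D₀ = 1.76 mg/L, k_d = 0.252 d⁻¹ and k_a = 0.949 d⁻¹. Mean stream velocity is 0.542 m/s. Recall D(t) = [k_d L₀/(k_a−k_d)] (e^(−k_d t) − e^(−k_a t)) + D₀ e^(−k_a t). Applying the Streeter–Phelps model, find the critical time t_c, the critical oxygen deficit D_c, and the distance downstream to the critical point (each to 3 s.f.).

t_c ≈ 1.75 d; D_c ≈ 8.19 mg/L; x_c ≈ 81.9 km

t_c = [1/(k_a−k_d)] ln[(k_a/k_d)(1 − D₀(k_a−k_d)/(k_d L₀))]
= [1/(0.949−0.252)] ln[(0.949/0.252)(1 − 1.76×0.6970/(0.252×47.9))]
= (1/0.6970) ln[3.766 × 0.8984] = 1.435 × ln(3.383) = 1.435 × 1.219 = 1.749 d.
D_c = (k_d/k_a) L₀ e^(−k_d t_c) = (0.252/0.949) × 47.9 × e^(−0.252×1.749) = 0.2655 × 47.9 × 0.6436 = 8.186 mg/L.
x_c = v t_c = 0.542 m/s × 1.749 d × 86400 s/d = 81890 m ≈ 81.9 km.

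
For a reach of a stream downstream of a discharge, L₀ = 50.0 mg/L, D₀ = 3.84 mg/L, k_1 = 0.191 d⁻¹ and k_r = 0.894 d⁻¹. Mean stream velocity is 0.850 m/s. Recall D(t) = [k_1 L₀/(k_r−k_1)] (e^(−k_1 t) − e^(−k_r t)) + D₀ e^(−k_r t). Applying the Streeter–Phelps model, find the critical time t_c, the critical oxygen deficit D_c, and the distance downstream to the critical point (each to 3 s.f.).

t_c = [1/(k_r−k_1)] ln[(k_r/k_1)(1 − D₀(k_r−k_1)/(k_1 L₀))]
= [1/(0.894−0.191)] ln[(0.894/0.191)(1 − 3.84×0.7030/(0.191×50.0))]
= (1/0.7030) ln[4.681 × 0.7173] = 1.422 × ln(3.358) = 1.422 × 1.211 = 1.723 d.
L(t_c) = L₀ e^(−k_1 t_c) = 50.0 × 0.7196 = 35.98 mg/L, and at the critical point k_r D_c = k_1 L, so D_c = (0.191/0.894) × 35.98 = 7.687 mg/L.
x_c = v t_c = 0.850 m/s × 1.723 d × 86400 s/d = 126500 m ≈ 127 km.

t_c ≈ 1.72 d; D_c ≈ 7.69 mg/L; x_c ≈ 127 km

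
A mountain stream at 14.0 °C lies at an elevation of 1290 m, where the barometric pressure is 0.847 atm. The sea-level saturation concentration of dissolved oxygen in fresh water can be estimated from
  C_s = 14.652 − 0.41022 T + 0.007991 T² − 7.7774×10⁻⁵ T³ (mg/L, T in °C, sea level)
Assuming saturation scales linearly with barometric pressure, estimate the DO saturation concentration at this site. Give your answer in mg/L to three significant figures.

At sea level: C_s = 14.652 − 0.41022×14.0 + 0.007991×14.0² − 7.7774×10⁻⁵×14.0³ = 10.26 mg/L.
Pressure correction: C_s' = 10.26 × 0.847 = 8.692 mg/L.

C_s ≈ 8.69 mg/L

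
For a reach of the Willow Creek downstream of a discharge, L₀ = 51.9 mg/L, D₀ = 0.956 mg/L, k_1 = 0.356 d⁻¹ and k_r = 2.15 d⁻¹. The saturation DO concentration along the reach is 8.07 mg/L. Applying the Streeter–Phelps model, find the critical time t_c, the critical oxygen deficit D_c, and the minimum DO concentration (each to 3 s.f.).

t_c ≈ 0.948 d; D_c ≈ 6.13 mg/L; min DO ≈ 1.94 mg/L

At the critical point dD/dt = 0, so k_1 L₀ e^(−k_1 t) = k_r D. Substituting D(t) from the Streeter–Phelps equation and solving for t gives
t_c = ln[(k_r/k_1)(1 − D₀(k_r−k_1)/(k_1 L₀))] / (k_r−k_1).
Here k_r−k_1 = 1.794 d⁻¹ and 1 − D₀(k_r−k_1)/(k_1 L₀) = 1 − 0.956×1.794/(0.356×51.9) = 0.9072, so
t_c = ln(6.039 × 0.9072) / 1.794 = 1.701 / 1.794 = 0.9481 d.
D_c = (k_1/k_r) L₀ e^(−k_1 t_c) = (0.356/2.15) × 51.9 × e^(−0.356×0.9481) = 0.1656 × 51.9 × 0.7135 = 6.132 mg/L.
Minimum DO = C_s − D_c = 8.07 − 6.132 = 1.938 mg/L.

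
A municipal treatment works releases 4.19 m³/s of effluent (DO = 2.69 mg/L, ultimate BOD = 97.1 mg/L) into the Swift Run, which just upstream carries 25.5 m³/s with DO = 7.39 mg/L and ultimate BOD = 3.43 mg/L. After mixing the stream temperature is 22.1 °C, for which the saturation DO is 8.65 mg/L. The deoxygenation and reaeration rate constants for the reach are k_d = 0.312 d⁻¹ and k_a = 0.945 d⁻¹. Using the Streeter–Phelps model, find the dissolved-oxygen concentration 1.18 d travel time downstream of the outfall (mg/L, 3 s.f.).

DO ≈ 5.03 mg/L

Mixed DO = (25.5×7.39 + 4.19×2.69)/(25.5+4.19) = 199.7/29.69 = 6.727 mg/L.
Mixed L₀ = (25.5×3.43 + 4.19×97.1)/(29.69) = 494.3/29.69 = 16.65 mg/L.
Initial deficit D₀ = C_s − DO₀ = 8.65 − 6.727 = 1.923 mg/L.
D(1.18) = [0.312×16.65/(0.945−0.312)](e^(−0.312×1.18) − e^(−0.945×1.18)) + 1.923 e^(−0.945×1.18)
= 8.206 × (0.6920 − 0.3279) + 1.923 × 0.3279 = 3.619 mg/L.
DO = 8.65 − 3.619 = 5.031 mg/L.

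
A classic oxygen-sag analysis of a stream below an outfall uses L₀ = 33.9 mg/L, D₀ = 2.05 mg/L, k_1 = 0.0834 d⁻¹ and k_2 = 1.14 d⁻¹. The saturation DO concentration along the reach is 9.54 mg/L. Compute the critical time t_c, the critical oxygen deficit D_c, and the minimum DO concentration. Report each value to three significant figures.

t_c ≈ 1.10 d; D_c ≈ 2.26 mg/L; min DO ≈ 7.28 mg/L

With k_2/k_1 = 13.67 and 1 − D₀(k_2−k_1)/(k_1 L₀) = 0.2339,
t_c = ln(13.67 × 0.2339) / (1.14 − 0.0834) = ln(3.197) / 1.057 = 1.162/1.057 = 1.100 d.
L(t_c) = L₀ e^(−k_1 t_c) = 33.9 × 0.9123 = 30.93 mg/L, and at the critical point k_2 D_c = k_1 L, so D_c = (0.0834/1.14) × 30.93 = 2.263 mg/L.
Minimum DO = C_s − D_c = 9.54 − 2.263 = 7.277 mg/L.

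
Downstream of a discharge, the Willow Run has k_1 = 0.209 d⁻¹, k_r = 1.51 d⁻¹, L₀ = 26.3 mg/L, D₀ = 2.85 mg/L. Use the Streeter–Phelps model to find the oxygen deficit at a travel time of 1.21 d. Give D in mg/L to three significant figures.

k_1 L₀/(k_r−k_1) = 0.209×26.3/(1.51−0.209) = 5.497/1.301 = 4.225 mg/L.
e^(−k_1 t) = e^(−0.209×1.210) = 0.7766; e^(−k_r t) = e^(−1.51×1.210) = 0.1609.
D = 4.225 × (0.7766 − 0.1609) + 2.85 × 0.1609 = 2.601 + 0.4585 = 3.060 mg/L.

D ≈ 3.06 mg/L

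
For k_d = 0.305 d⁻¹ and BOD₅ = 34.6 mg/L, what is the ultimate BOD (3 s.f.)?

BOD₅ = L₀(1 − e^(−5k_d)) ⇒ L₀ = BOD₅ / (1 − e^(−5×0.305))
= 34.6 / (1 − 0.2176) = 34.6 / 0.7824 = 44.22 mg/L.

L₀ ≈ 44.2 mg/L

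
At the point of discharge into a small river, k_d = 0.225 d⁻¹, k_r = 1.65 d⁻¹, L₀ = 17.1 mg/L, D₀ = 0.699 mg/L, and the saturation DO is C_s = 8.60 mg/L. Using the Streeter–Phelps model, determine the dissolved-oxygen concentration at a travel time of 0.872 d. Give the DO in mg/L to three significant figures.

k_d L₀/(k_r−k_d) = 0.225×17.1/(1.65−0.225) = 3.848/1.425 = 2.700 mg/L.
e^(−k_d t) = e^(−0.225×0.8720) = 0.8218; e^(−k_r t) = e^(−1.65×0.8720) = 0.2372.
D = 2.700 × (0.8218 − 0.2372) + 0.699 × 0.2372 = 1.579 + 0.1658 = 1.744 mg/L.
DO = C_s − D = 8.60 − 1.744 = 6.856 mg/L.

DO ≈ 6.86 mg/L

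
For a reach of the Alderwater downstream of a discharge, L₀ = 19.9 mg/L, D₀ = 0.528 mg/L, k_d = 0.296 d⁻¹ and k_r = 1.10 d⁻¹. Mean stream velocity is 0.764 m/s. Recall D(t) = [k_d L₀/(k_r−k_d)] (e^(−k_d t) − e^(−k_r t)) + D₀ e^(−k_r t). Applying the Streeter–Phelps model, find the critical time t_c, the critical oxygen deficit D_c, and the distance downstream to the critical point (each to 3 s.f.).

t_c = [1/(k_r−k_d)] ln[(k_r/k_d)(1 − D₀(k_r−k_d)/(k_d L₀))]
= [1/(1.10−0.296)] ln[(1.10/0.296)(1 − 0.528×0.8040/(0.296×19.9))]
= (1/0.8040) ln[3.716 × 0.9279] = 1.244 × ln(3.448) = 1.244 × 1.238 = 1.540 d.
D_c = (k_d/k_r) L₀ e^(−k_d t_c) = (0.296/1.10) × 19.9 × e^(−0.296×1.540) = 0.2691 × 19.9 × 0.6340 = 3.395 mg/L.
x_c = v t_c = 0.764 m/s × 1.540 d × 86400 s/d = 101600 m ≈ 102 km.

t_c ≈ 1.54 d; D_c ≈ 3.39 mg/L; x_c ≈ 102 km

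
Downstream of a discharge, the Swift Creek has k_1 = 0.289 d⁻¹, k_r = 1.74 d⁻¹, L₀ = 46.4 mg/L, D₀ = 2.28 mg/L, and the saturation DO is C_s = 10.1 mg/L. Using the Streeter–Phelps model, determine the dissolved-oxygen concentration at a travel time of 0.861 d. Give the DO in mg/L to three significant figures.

DO ≈ 4.45 mg/L

k_1 L₀/(k_r−k_1) = 0.289×46.4/(1.74−0.289) = 13.41/1.451 = 9.242 mg/L.
e^(−k_1 t) = e^(−0.289×0.8610) = 0.7797; e^(−k_r t) = e^(−1.74×0.8610) = 0.2235.
D = 9.242 × (0.7797 − 0.2235) + 2.28 × 0.2235 = 5.140 + 0.5097 = 5.650 mg/L.
DO = C_s − D = 10.1 − 5.650 = 4.450 mg/L.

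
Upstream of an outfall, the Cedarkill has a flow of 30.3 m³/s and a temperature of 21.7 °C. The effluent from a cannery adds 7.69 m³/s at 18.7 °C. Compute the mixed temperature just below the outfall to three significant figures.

21.1 °C

Flow-weighted mixing: C = (Q_r C_r + Q_w C_w)/(Q_r + Q_w)
= (30.3×21.7 + 7.69×18.7)/(30.3 + 7.69) = 801.3/37.99 = 21.09 °C.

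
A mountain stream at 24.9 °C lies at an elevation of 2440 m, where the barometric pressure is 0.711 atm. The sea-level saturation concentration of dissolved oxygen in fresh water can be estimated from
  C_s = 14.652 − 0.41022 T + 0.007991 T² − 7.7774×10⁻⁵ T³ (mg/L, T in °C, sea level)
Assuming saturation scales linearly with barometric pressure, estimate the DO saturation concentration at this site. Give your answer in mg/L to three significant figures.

At sea level: C_s = 14.652 − 0.41022×24.9 + 0.007991×24.9² − 7.7774×10⁻⁵×24.9³ = 8.191 mg/L.
Pressure correction: C_s' = 8.191 × 0.711 = 5.824 mg/L.

C_s ≈ 5.82 mg/L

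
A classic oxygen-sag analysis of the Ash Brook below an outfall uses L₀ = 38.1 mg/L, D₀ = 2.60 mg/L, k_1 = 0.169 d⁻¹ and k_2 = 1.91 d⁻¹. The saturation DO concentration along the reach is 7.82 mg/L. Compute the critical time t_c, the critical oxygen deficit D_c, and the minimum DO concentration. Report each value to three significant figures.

At the critical point dD/dt = 0, so k_1 L₀ e^(−k_1 t) = k_2 D. Substituting D(t) from the Streeter–Phelps equation and solving for t gives
t_c = ln[(k_2/k_1)(1 − D₀(k_2−k_1)/(k_1 L₀))] / (k_2−k_1).
Here k_2−k_1 = 1.741 d⁻¹ and 1 − D₀(k_2−k_1)/(k_1 L₀) = 1 − 2.60×1.741/(0.169×38.1) = 0.2970, so
t_c = ln(11.30 × 0.2970) / 1.741 = 1.211 / 1.741 = 0.6955 d.
D_c = (k_1/k_2) L₀ e^(−k_1 t_c) = (0.169/1.91) × 38.1 × e^(−0.169×0.6955) = 0.08848 × 38.1 × 0.8891 = 2.997 mg/L.
Minimum DO = C_s − D_c = 7.82 − 2.997 = 4.823 mg/L.

t_c ≈ 0.696 d; D_c ≈ 3.00 mg/L; min DO ≈ 4.82 mg/L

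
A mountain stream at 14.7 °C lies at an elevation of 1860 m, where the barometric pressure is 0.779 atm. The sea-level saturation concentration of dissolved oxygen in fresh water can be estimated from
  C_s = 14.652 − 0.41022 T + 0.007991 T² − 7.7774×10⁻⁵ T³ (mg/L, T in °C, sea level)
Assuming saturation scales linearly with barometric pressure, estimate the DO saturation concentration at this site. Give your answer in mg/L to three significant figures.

C_s ≈ 7.87 mg/L

At sea level: C_s = 14.652 − 0.41022×14.7 + 0.007991×14.7² − 7.7774×10⁻⁵×14.7³ = 10.10 mg/L.
Pressure correction: C_s' = 10.10 × 0.779 = 7.869 mg/L.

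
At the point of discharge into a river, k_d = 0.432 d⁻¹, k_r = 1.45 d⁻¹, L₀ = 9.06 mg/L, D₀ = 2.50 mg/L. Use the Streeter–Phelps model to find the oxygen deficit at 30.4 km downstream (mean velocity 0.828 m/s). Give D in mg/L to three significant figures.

Travel time t = x/v = 30.4 km / (0.828 m/s) = 30400 m / 0.828 m/s = 36710 s = 0.4249 d.
k_d L₀/(k_r−k_d) = 0.432×9.06/(1.45−0.432) = 3.914/1.018 = 3.845 mg/L.
e^(−k_d t) = e^(−0.432×0.4249) = 0.8323; e^(−k_r t) = e^(−1.45×0.4249) = 0.5400.
D = 3.845 × (0.8323 − 0.5400) + 2.50 × 0.5400 = 1.124 + 1.350 = 2.474 mg/L.

D ≈ 2.47 mg/L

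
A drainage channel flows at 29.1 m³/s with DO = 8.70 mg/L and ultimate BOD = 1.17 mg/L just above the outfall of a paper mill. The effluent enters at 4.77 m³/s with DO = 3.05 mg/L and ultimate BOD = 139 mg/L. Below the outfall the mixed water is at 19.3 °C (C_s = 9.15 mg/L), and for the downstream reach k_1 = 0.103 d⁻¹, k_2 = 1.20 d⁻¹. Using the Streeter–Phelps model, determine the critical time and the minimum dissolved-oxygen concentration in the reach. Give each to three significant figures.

t_c ≈ 1.30 d; minimum DO ≈ 7.60 mg/L

Mixed DO = (29.1×8.70 + 4.77×3.05)/(29.1+4.77) = 267.7/33.87 = 7.904 mg/L.
Mixed L₀ = (29.1×1.17 + 4.77×139)/(33.87) = 697.1/33.87 = 20.58 mg/L.
Initial deficit D₀ = C_s − DO₀ = 9.15 − 7.904 = 1.246 mg/L.
t_c = (1/1.097) ln[(1.20/0.103)(1 − 1.246×1.097/(0.103×20.58))] = 0.9116 × ln(4.140) = 1.295 d.
D_c = (0.103/1.20) × 20.58 × e^(−0.103×1.295) = 0.08583 × 20.58 × 0.8751 = 1.546 mg/L.
Minimum DO = 9.15 − 1.546 = 7.604 mg/L.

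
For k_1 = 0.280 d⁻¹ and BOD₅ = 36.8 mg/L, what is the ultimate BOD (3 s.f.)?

BOD₅ = L₀(1 − e^(−5k_1)) ⇒ L₀ = BOD₅ / (1 − e^(−5×0.280))
= 36.8 / (1 − 0.2466) = 36.8 / 0.7534 = 48.85 mg/L.

L₀ ≈ 48.8 mg/L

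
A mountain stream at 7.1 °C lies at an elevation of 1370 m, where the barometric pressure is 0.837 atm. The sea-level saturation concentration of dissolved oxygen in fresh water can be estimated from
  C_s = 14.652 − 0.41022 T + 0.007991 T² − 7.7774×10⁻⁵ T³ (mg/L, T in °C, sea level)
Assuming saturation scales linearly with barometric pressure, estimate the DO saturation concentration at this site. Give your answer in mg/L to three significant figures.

At sea level: C_s = 14.652 − 0.41022×7.1 + 0.007991×7.1² − 7.7774×10⁻⁵×7.1³ = 12.11 mg/L.
Pressure correction: C_s' = 12.11 × 0.837 = 10.14 mg/L.

C_s ≈ 10.1 mg/L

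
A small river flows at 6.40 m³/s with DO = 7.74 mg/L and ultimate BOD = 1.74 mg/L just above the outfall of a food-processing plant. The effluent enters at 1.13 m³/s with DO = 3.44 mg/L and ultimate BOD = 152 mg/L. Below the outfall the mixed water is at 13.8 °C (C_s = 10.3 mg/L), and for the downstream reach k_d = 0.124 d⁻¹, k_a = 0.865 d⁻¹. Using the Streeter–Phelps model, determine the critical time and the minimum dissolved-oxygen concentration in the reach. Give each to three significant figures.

Mixed DO = (6.40×7.74 + 1.13×3.44)/(6.40+1.13) = 53.42/7.530 = 7.095 mg/L.
Mixed L₀ = (6.40×1.74 + 1.13×152)/(7.530) = 182.9/7.530 = 24.29 mg/L.
Initial deficit D₀ = C_s − DO₀ = 10.3 − 7.095 = 3.205 mg/L.
t_c = (1/0.7410) ln[(0.865/0.124)(1 − 3.205×0.7410/(0.124×24.29))] = 1.350 × ln(1.475) = 0.5242 d.
D_c = (0.124/0.865) × 24.29 × e^(−0.124×0.5242) = 0.1434 × 24.29 × 0.9371 = 3.263 mg/L.
Minimum DO = 10.3 − 3.263 = 7.037 mg/L.

t_c ≈ 0.524 d; minimum DO ≈ 7.04 mg/L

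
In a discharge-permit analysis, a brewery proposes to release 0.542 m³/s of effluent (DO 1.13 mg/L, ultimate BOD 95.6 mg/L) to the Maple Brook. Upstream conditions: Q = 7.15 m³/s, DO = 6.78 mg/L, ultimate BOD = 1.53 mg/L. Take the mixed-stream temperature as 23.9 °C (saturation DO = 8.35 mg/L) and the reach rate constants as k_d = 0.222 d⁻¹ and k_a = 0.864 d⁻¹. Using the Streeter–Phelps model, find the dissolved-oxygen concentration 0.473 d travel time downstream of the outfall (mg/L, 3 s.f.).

DO ≈ 6.38 mg/L

Mixed DO = (7.15×6.78 + 0.542×1.13)/(7.15+0.542) = 49.09/7.692 = 6.382 mg/L.
Mixed L₀ = (7.15×1.53 + 0.542×95.6)/(7.692) = 62.75/7.692 = 8.158 mg/L.
Initial deficit D₀ = C_s − DO₀ = 8.35 − 6.382 = 1.968 mg/L.
D(0.473) = [0.222×8.158/(0.864−0.222)](e^(−0.222×0.473) − e^(−0.864×0.473)) + 1.968 e^(−0.864×0.473)
= 2.821 × (0.9003 − 0.6645) + 1.968 × 0.6645 = 1.973 mg/L.
DO = 8.35 − 1.973 = 6.377 mg/L.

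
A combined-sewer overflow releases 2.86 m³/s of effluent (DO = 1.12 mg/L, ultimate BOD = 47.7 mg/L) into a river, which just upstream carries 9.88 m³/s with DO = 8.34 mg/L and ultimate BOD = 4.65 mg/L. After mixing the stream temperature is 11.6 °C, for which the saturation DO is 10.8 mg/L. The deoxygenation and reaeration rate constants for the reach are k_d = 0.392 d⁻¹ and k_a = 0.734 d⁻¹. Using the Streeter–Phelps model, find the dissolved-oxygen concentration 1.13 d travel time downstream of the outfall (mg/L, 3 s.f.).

DO ≈ 5.64 mg/L

Mixed DO = (9.88×8.34 + 2.86×1.12)/(9.88+2.86) = 85.60/12.74 = 6.719 mg/L.
Mixed L₀ = (9.88×4.65 + 2.86×47.7)/(12.74) = 182.4/12.74 = 14.31 mg/L.
Initial deficit D₀ = C_s − DO₀ = 10.8 − 6.719 = 4.081 mg/L.
D(1.13) = [0.392×14.31/(0.734−0.392)](e^(−0.392×1.13) − e^(−0.734×1.13)) + 4.081 e^(−0.734×1.13)
= 16.41 × (0.6421 − 0.4363) + 4.081 × 0.4363 = 5.158 mg/L.
DO = 10.8 − 5.158 = 5.642 mg/L.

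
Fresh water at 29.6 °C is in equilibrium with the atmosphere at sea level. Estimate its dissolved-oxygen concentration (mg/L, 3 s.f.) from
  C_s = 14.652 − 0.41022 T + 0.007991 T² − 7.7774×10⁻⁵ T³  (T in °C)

C_s ≈ 7.49 mg/L

C_s = 14.652 − 0.41022×29.6 + 0.007991×29.6² − 7.7774×10⁻⁵×29.6³ = 7.494 mg/L.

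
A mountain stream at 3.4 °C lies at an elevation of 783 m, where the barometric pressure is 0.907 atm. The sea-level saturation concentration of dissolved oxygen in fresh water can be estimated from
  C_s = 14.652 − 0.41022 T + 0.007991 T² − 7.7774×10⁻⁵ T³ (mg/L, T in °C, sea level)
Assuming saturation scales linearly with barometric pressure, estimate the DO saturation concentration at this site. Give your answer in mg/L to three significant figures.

At sea level: C_s = 14.652 − 0.41022×3.4 + 0.007991×3.4² − 7.7774×10⁻⁵×3.4³ = 13.35 mg/L.
Pressure correction: C_s' = 13.35 × 0.907 = 12.11 mg/L.

C_s ≈ 12.1 mg/L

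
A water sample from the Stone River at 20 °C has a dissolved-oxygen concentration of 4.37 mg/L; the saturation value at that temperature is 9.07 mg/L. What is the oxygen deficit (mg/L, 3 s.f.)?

D ≈ 4.70 mg/L

D = C_s − C = 9.07 − 4.37 = 4.70 mg/L.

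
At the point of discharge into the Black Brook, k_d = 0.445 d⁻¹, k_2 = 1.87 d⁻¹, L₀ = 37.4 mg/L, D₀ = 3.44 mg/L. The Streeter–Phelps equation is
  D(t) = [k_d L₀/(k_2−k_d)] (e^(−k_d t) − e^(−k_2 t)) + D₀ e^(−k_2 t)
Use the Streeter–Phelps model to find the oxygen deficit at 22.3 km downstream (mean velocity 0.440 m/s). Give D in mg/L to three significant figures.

D ≈ 6.24 mg/L

Travel time t = x/v = 22.3 km / (0.440 m/s) = 22300 m / 0.440 m/s = 50680 s = 0.5866 d.
k_d L₀/(k_2−k_d) = 0.445×37.4/(1.87−0.445) = 16.64/1.425 = 11.68 mg/L.
e^(−k_d t) = e^(−0.445×0.5866) = 0.7703; e^(−k_2 t) = e^(−1.87×0.5866) = 0.3339.
D = 11.68 × (0.7703 − 0.3339) + 3.44 × 0.3339 = 5.096 + 1.149 = 6.245 mg/L.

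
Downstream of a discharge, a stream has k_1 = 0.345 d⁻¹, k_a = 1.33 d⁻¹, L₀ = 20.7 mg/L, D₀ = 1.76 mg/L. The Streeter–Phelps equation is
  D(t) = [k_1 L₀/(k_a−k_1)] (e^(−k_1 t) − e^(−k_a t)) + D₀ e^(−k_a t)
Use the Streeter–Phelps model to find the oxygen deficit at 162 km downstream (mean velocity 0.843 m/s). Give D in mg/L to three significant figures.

D ≈ 3.08 mg/L

Travel time t = x/v = 162 km / (0.843 m/s) = 162000 m / 0.843 m/s = 192200 s = 2.224 d.
k_1 L₀/(k_a−k_1) = 0.345×20.7/(1.33−0.345) = 7.141/0.9850 = 7.250 mg/L.
e^(−k_1 t) = e^(−0.345×2.224) = 0.4642; e^(−k_a t) = e^(−1.33×2.224) = 0.05191.
D = 7.250 × (0.4642 − 0.05191) + 1.76 × 0.05191 = 2.989 + 0.09137 = 3.081 mg/L.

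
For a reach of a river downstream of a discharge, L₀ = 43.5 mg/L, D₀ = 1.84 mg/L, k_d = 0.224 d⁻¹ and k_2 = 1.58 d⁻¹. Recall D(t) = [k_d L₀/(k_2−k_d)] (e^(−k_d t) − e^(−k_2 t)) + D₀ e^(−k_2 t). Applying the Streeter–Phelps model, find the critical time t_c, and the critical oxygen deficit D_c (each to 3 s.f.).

t_c ≈ 1.22 d; D_c ≈ 4.69 mg/L

At the critical point dD/dt = 0, so k_d L₀ e^(−k_d t) = k_2 D. Substituting D(t) from the Streeter–Phelps equation and solving for t gives
t_c = ln[(k_2/k_d)(1 − D₀(k_2−k_d)/(k_d L₀))] / (k_2−k_d).
Here k_2−k_d = 1.356 d⁻¹ and 1 − D₀(k_2−k_d)/(k_d L₀) = 1 − 1.84×1.356/(0.224×43.5) = 0.7439, so
t_c = ln(7.054 × 0.7439) / 1.356 = 1.658 / 1.356 = 1.223 d.
D_c = (k_d/k_2) L₀ e^(−k_d t_c) = (0.224/1.58) × 43.5 × e^(−0.224×1.223) = 0.1418 × 43.5 × 0.7604 = 4.690 mg/L.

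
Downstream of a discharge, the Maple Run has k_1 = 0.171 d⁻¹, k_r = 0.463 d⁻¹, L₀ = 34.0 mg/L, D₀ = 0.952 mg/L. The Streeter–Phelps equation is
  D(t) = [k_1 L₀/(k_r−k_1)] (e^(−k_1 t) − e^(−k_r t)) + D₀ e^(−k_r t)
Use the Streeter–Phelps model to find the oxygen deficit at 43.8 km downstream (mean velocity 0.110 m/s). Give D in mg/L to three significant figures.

D ≈ 6.81 mg/L

Travel time t = x/v = 43.8 km / (0.110 m/s) = 43800 m / 0.110 m/s = 398200 s = 4.609 d.
k_1 L₀/(k_r−k_1) = 0.171×34.0/(0.463−0.171) = 5.814/0.2920 = 19.91 mg/L.
e^(−k_1 t) = e^(−0.171×4.609) = 0.4547; e^(−k_r t) = e^(−0.463×4.609) = 0.1184.
D = 19.91 × (0.4547 − 0.1184) + 0.952 × 0.1184 = 6.697 + 0.1127 = 6.809 mg/L.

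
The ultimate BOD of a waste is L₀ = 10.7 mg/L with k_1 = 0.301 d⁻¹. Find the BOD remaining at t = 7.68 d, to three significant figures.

L_t = L₀ e^(−k_1 t) = 10.7 × e^(−0.301×7.68) = 10.7 × 0.09909 = 1.060 mg/L.

L ≈ 1.06 mg/L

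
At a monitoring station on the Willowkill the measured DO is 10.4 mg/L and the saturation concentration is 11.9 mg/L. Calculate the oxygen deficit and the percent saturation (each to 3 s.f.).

D ≈ 1.50 mg/L; 87.4 % saturation

D = C_s − C = 11.9 − 10.4 = 1.50 mg/L.
% saturation = 10.4/11.9 × 100 = 87.4 %.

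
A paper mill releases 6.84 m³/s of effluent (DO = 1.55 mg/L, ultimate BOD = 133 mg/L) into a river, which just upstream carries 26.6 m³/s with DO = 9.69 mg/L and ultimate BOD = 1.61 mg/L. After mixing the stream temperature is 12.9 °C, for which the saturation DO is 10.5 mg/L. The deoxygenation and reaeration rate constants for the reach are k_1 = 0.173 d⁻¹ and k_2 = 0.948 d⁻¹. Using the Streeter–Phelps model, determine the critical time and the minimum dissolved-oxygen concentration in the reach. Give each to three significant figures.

Mixed DO = (26.6×9.69 + 6.84×1.55)/(26.6+6.84) = 268.4/33.44 = 8.025 mg/L.
Mixed L₀ = (26.6×1.61 + 6.84×133)/(33.44) = 952.5/33.44 = 28.49 mg/L.
Initial deficit D₀ = C_s − DO₀ = 10.5 − 8.025 = 2.475 mg/L.
t_c = (1/0.7750) ln[(0.948/0.173)(1 − 2.475×0.7750/(0.173×28.49))] = 1.290 × ln(3.347) = 1.559 d.
D_c = (0.173/0.948) × 28.49 × e^(−0.173×1.559) = 0.1825 × 28.49 × 0.7636 = 3.970 mg/L.
Minimum DO = 10.5 − 3.970 = 6.530 mg/L.

t_c ≈ 1.56 d; minimum DO ≈ 6.53 mg/L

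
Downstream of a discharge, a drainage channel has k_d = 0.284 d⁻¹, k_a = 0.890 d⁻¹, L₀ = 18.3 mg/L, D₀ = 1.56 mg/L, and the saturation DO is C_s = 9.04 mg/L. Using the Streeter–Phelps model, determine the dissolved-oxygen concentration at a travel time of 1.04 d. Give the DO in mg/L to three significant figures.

k_d L₀/(k_a−k_d) = 0.284×18.3/(0.890−0.284) = 5.197/0.6060 = 8.576 mg/L.
e^(−k_d t) = e^(−0.284×1.040) = 0.7443; e^(−k_a t) = e^(−0.890×1.040) = 0.3963.
D = 8.576 × (0.7443 − 0.3963) + 1.56 × 0.3963 = 2.984 + 0.6182 = 3.602 mg/L.
DO = C_s − D = 9.04 − 3.602 = 5.438 mg/L.

DO ≈ 5.44 mg/L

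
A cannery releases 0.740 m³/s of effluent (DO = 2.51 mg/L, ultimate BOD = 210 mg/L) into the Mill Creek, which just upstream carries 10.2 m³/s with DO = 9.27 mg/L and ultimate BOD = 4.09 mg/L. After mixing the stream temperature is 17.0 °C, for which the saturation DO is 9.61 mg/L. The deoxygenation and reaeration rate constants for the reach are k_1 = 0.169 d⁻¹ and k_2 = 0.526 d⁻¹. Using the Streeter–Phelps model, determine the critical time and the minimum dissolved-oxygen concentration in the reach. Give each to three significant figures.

Mixed DO = (10.2×9.27 + 0.740×2.51)/(10.2+0.740) = 96.41/10.94 = 8.813 mg/L.
Mixed L₀ = (10.2×4.09 + 0.740×210)/(10.94) = 197.1/10.94 = 18.02 mg/L.
Initial deficit D₀ = C_s − DO₀ = 9.61 − 8.813 = 0.7973 mg/L.
t_c = (1/0.3570) ln[(0.526/0.169)(1 − 0.7973×0.3570/(0.169×18.02))] = 2.801 × ln(2.822) = 2.906 d.
D_c = (0.169/0.526) × 18.02 × e^(−0.169×2.906) = 0.3213 × 18.02 × 0.6120 = 3.543 mg/L.
Minimum DO = 9.61 − 3.543 = 6.067 mg/L.

t_c ≈ 2.91 d; minimum DO ≈ 6.07 mg/L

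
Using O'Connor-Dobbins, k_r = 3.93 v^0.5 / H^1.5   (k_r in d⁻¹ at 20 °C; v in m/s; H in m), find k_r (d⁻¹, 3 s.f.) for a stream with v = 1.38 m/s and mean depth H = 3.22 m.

k_r ≈ 0.799 d⁻¹

k_r = 3.93 × 1.38^0.5 / 3.22^1.5 = 3.93 × 1.175 / 5.778 = 0.7990 d⁻¹.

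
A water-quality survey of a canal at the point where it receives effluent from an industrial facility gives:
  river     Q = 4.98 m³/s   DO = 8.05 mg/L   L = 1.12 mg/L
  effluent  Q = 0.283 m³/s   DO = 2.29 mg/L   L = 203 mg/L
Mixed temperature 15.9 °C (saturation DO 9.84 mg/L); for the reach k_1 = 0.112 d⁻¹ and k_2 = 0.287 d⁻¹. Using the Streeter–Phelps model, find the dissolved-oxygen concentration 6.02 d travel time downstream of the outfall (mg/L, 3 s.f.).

DO ≈ 6.92 mg/L

Mixed DO = (4.98×8.05 + 0.283×2.29)/(4.98+0.283) = 40.74/5.263 = 7.740 mg/L.
Mixed L₀ = (4.98×1.12 + 0.283×203)/(5.263) = 63.03/5.263 = 11.98 mg/L.
Initial deficit D₀ = C_s − DO₀ = 9.84 − 7.740 = 2.100 mg/L.
D(6.02) = [0.112×11.98/(0.287−0.112)](e^(−0.112×6.02) − e^(−0.287×6.02)) + 2.100 e^(−0.287×6.02)
= 7.664 × (0.5095 − 0.1777) + 2.100 × 0.1777 = 2.917 mg/L.
DO = 9.84 − 2.917 = 6.923 mg/L.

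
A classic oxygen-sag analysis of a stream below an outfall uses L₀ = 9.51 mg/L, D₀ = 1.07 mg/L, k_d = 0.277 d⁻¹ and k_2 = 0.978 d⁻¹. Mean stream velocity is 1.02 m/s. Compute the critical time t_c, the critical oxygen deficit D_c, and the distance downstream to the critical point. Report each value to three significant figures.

t_c ≈ 1.32 d; D_c ≈ 1.87 mg/L; x_c ≈ 116 km

t_c = [1/(k_2−k_d)] ln[(k_2/k_d)(1 − D₀(k_2−k_d)/(k_d L₀))]
= [1/(0.978−0.277)] ln[(0.978/0.277)(1 − 1.07×0.7010/(0.277×9.51))]
= (1/0.7010) ln[3.531 × 0.7153] = 1.427 × ln(2.525) = 1.427 × 0.9264 = 1.322 d.
D_c = (k_d/k_2) L₀ e^(−k_d t_c) = (0.277/0.978) × 9.51 × e^(−0.277×1.322) = 0.2832 × 9.51 × 0.6935 = 1.868 mg/L.
x_c = v t_c = 1.02 m/s × 1.322 d × 86400 s/d = 116500 m ≈ 116 km.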